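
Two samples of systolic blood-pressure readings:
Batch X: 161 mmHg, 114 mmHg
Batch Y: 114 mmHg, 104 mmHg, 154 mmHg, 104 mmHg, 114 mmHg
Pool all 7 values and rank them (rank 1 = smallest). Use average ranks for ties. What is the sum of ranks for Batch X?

11

Sorted (ascending): 104, 104, 114, 114, 114, 154, 161
The 2 values of 104 occupy positions 1–2 → average rank (1+2)/2 = 1.5.
The 3 values of 114 occupy positions 3–5 → average rank 4.
Batch X values → pooled ranks: 161→7, 114→4
Rank sum = 7 + 4 = 11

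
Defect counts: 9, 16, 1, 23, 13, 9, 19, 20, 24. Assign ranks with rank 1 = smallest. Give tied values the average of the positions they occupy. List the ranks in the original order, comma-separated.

Sorted (ascending): 1, 9, 9, 13, 16, 19, 20, 23, 24
The 2 values of 9 occupy positions 2–3 → average rank (2+3)/2 = 2.5.

2.5, 5, 1, 8, 4, 2.5, 6, 7, 9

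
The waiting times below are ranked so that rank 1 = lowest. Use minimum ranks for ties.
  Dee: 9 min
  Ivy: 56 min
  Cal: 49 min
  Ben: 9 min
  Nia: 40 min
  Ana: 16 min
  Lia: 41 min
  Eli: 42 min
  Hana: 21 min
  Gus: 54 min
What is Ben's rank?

1

Sorted (ascending): 9, 9, 16, 21, 40, 41, 42, 49, 54, 56
The 2 values of 9 occupy positions 1–2 → each gets rank 1.
Ben has value 9 min → rank 1.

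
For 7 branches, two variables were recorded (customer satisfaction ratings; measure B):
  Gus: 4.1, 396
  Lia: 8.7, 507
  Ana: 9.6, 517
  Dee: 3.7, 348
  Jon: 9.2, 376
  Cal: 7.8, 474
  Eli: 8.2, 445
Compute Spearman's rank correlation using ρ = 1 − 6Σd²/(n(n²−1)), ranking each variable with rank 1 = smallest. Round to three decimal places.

0.607

Ranks of variable 1: 2, 5, 7, 1, 6, 3, 4
Ranks of variable 2: 3, 6, 7, 1, 2, 5, 4
d = r₁ − r₂: -1, -1, 0, 0, 4, -2, 0
d²: 1, 1, 0, 0, 16, 4, 0; Σd² = 22
ρ = 1 − 6·22/(7·48) = 1 − 132/336 = 0.607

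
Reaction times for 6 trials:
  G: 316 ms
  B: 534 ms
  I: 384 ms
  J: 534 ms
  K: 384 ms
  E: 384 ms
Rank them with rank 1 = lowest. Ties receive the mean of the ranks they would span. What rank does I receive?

3

Sorted (ascending): 316, 384, 384, 384, 534, 534
The 3 values of 384 occupy positions 2–4 → average rank 3.
The 2 values of 534 occupy positions 5–6 → average rank (5+6)/2 = 5.5.
I has value 384 ms → rank 3.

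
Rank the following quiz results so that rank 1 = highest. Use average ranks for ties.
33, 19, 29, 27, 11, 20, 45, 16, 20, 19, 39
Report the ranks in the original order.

Sorted (descending): 45, 39, 33, 29, 27, 20, 20, 19, 19, 16, 11
The 2 values of 20 occupy positions 6–7 → average rank (6+7)/2 = 6.5.
The 2 values of 19 occupy positions 8–9 → average rank (8+9)/2 = 8.5.

3, 8.5, 4, 5, 11, 6.5, 1, 10, 6.5, 8.5, 2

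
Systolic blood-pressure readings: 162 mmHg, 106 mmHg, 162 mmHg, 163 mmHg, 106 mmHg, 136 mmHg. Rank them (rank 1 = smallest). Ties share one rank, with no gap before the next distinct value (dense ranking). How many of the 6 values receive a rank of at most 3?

Sorted (ascending): 106, 106, 136, 162, 162, 163
The 2 values of 106 share dense rank 1.
The 2 values of 162 share dense rank 3.
Remaining distinct values take the next consecutive integers.
Ranks ≤ 3: {1, 1, 2, 3, 3} → 5 values.

5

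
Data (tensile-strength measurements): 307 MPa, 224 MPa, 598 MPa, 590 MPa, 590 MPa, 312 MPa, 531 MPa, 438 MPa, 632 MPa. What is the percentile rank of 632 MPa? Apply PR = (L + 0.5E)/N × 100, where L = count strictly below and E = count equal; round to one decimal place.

94.4

N = 9.
Strictly below 632: 8. Equal to 632: 1.
PR = (8 + 0.5·1)/9 × 100 = 94.4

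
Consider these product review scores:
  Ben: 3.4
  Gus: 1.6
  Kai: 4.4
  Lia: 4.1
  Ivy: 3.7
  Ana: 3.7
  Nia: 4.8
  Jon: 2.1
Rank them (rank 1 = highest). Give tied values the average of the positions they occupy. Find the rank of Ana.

Sorted (descending): 4.8, 4.4, 4.1, 3.7, 3.7, 3.4, 2.1, 1.6
The 2 values of 3.7 occupy positions 4–5 → average rank (4+5)/2 = 4.5.
Ana has value 3.7 → rank 4.5.

4.5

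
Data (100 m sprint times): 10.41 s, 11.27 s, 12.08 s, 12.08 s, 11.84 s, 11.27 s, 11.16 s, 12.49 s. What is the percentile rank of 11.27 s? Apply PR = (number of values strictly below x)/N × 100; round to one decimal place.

25.0

N = 8.
Strictly below 11.27: 2. Equal to 11.27: 2.
PR = 2/8 × 100 = 25.0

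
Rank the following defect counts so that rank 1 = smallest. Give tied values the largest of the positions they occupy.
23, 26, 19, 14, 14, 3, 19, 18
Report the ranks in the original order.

7, 8, 6, 3, 3, 1, 6, 4

Sorted (ascending): 3, 14, 14, 18, 19, 19, 23, 26
The 2 values of 14 occupy positions 2–3 → each gets rank 3.
The 2 values of 19 occupy positions 5–6 → each gets rank 6.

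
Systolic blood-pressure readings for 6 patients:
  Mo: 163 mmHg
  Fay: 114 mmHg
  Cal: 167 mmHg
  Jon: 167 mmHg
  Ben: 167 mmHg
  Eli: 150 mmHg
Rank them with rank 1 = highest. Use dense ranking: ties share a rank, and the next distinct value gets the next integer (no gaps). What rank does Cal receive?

1

Sorted (descending): 167, 167, 167, 163, 150, 114
The 3 values of 167 share dense rank 1.
Remaining distinct values take the next consecutive integers.
Cal has value 167 mmHg → rank 1.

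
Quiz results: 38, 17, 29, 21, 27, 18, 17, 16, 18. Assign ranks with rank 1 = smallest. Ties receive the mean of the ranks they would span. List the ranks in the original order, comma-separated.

9, 2.5, 8, 6, 7, 4.5, 2.5, 1, 4.5

Sorted (ascending): 16, 17, 17, 18, 18, 21, 27, 29, 38
The 2 values of 17 occupy positions 2–3 → average rank (2+3)/2 = 2.5.
The 2 values of 18 occupy positions 4–5 → average rank (4+5)/2 = 4.5.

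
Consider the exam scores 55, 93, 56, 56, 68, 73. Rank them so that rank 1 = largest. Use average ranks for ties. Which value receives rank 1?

Sorted (descending): 93, 73, 68, 56, 56, 55
The 2 values of 56 occupy positions 4–5 → average rank (4+5)/2 = 4.5.
Rank 1 → value 93.

93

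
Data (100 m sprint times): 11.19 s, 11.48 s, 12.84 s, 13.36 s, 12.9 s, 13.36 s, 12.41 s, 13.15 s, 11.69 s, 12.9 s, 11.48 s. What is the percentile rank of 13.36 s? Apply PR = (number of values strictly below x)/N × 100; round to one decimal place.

N = 11.
Strictly below 13.36: 9. Equal to 13.36: 2.
PR = 9/11 × 100 = 81.8

81.8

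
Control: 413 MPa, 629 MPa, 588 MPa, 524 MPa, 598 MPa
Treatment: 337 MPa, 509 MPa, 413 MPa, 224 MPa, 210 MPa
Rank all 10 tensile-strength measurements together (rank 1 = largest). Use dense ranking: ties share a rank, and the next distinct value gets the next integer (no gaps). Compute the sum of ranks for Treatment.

Sorted (descending): 629, 598, 588, 524, 509, 413, 413, 337, 224, 210
The 2 values of 413 share dense rank 6.
Remaining distinct values take the next consecutive integers.
Treatment values → pooled ranks: 337→7, 509→5, 413→6, 224→8, 210→9
Rank sum = 7 + 5 + 6 + 8 + 9 = 35

35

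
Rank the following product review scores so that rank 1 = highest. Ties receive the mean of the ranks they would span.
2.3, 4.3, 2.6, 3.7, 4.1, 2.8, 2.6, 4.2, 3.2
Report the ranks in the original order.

9, 1, 7.5, 4, 3, 6, 7.5, 2, 5

Sorted (descending): 4.3, 4.2, 4.1, 3.7, 3.2, 2.8, 2.6, 2.6, 2.3
The 2 values of 2.6 occupy positions 7–8 → average rank (7+8)/2 = 7.5.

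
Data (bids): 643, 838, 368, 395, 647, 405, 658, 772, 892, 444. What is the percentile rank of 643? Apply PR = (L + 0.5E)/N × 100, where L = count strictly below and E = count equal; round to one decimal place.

45.0

N = 10.
Strictly below 643: 4. Equal to 643: 1.
PR = (4 + 0.5·1)/10 × 100 = 45.0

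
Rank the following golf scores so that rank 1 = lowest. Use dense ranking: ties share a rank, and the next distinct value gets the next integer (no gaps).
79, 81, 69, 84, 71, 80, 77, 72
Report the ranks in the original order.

5, 7, 1, 8, 2, 6, 4, 3

Sorted (ascending): 69, 71, 72, 77, 79, 80, 81, 84
No ties — each value takes its position as its rank.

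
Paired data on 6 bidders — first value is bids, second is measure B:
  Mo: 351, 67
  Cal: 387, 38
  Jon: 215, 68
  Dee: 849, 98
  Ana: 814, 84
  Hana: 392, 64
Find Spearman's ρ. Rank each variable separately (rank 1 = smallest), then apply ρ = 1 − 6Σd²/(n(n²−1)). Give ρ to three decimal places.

0.486

Ranks of variable 1: 2, 3, 1, 6, 5, 4
Ranks of variable 2: 3, 1, 4, 6, 5, 2
d = r₁ − r₂: -1, 2, -3, 0, 0, 2
d²: 1, 4, 9, 0, 0, 4; Σd² = 18
ρ = 1 − 6·18/(6·35) = 1 − 108/210 = 0.486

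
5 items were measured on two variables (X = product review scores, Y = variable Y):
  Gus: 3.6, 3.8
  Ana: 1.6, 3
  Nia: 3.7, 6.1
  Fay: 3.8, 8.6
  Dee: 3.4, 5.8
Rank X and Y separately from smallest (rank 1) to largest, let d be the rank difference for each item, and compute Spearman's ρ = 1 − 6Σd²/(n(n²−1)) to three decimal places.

0.900

Ranks of variable 1: 3, 1, 4, 5, 2
Ranks of variable 2: 2, 1, 4, 5, 3
d = r₁ − r₂: 1, 0, 0, 0, -1
d²: 1, 0, 0, 0, 1; Σd² = 2
ρ = 1 − 6·2/(5·24) = 1 − 12/120 = 0.900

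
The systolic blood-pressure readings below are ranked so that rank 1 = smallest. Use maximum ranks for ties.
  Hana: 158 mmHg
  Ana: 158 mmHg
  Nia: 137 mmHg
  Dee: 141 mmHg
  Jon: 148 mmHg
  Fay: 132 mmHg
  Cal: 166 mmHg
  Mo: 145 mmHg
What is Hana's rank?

Sorted (ascending): 132, 137, 141, 145, 148, 158, 158, 166
The 2 values of 158 occupy positions 6–7 → each gets rank 7.
Hana has value 158 mmHg → rank 7.

7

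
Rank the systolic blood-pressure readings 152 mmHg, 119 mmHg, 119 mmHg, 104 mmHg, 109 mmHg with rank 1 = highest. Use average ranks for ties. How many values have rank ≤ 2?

Sorted (descending): 152, 119, 119, 109, 104
The 2 values of 119 occupy positions 2–3 → average rank (2+3)/2 = 2.5.
Ranks ≤ 2: {1} → 1 value.

1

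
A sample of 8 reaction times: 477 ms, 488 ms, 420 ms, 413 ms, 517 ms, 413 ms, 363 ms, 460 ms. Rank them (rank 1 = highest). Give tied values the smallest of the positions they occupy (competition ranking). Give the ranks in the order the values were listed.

Sorted (descending): 517, 488, 477, 460, 420, 413, 413, 363
The 2 values of 413 occupy positions 6–7 → each gets rank 6.

3, 2, 5, 6, 1, 6, 8, 4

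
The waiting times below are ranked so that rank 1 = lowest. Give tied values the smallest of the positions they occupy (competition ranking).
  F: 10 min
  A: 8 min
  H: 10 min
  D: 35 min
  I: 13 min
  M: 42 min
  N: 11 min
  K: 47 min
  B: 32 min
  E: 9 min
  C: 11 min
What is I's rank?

7

Sorted (ascending): 8, 9, 10, 10, 11, 11, 13, 32, 35, 42, 47
The 2 values of 10 occupy positions 3–4 → each gets rank 3.
The 2 values of 11 occupy positions 5–6 → each gets rank 5.
I has value 13 min → rank 7.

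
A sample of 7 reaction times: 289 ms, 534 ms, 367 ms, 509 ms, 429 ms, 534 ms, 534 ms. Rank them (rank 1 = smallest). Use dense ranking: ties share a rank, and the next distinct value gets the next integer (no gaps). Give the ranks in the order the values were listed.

Sorted (ascending): 289, 367, 429, 509, 534, 534, 534
The 3 values of 534 share dense rank 5.
Remaining distinct values take the next consecutive integers.

1, 5, 2, 4, 3, 5, 5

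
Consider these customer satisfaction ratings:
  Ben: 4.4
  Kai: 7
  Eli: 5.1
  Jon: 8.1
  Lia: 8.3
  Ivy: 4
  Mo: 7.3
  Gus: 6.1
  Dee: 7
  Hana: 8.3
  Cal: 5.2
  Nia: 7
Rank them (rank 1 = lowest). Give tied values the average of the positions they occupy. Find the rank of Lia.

Sorted (ascending): 4, 4.4, 5.1, 5.2, 6.1, 7, 7, 7, 7.3, 8.1, 8.3, 8.3
The 3 values of 7 occupy positions 6–8 → average rank 7.
The 2 values of 8.3 occupy positions 11–12 → average rank (11+12)/2 = 11.5.
Lia has value 8.3 → rank 11.5.

11.5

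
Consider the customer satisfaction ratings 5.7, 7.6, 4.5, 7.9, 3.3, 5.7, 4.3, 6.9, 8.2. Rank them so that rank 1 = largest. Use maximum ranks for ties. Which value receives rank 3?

7.6

Sorted (descending): 8.2, 7.9, 7.6, 6.9, 5.7, 5.7, 4.5, 4.3, 3.3
The 2 values of 5.7 occupy positions 5–6 → each gets rank 6.
Rank 3 → value 7.6.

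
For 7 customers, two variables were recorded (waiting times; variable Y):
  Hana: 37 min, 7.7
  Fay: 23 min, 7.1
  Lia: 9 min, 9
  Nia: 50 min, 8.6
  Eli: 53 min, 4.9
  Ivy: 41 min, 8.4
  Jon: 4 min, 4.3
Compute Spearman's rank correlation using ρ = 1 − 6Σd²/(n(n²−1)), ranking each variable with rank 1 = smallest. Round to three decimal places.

0.107

Ranks of variable 1: 4, 3, 2, 6, 7, 5, 1
Ranks of variable 2: 4, 3, 7, 6, 2, 5, 1
d = r₁ − r₂: 0, 0, -5, 0, 5, 0, 0
d²: 0, 0, 25, 0, 25, 0, 0; Σd² = 50
ρ = 1 − 6·50/(7·48) = 1 − 300/336 = 0.107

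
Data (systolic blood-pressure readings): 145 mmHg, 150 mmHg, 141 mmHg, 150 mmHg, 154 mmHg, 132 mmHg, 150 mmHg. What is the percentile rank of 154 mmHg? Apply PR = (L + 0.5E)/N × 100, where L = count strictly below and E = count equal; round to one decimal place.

92.9

N = 7.
Strictly below 154: 6. Equal to 154: 1.
PR = (6 + 0.5·1)/7 × 100 = 92.9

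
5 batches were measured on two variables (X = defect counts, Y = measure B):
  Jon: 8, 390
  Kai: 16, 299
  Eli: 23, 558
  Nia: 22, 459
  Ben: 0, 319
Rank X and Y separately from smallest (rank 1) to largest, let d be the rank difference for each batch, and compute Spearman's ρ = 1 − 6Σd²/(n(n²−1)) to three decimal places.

Ranks of variable 1: 2, 3, 5, 4, 1
Ranks of variable 2: 3, 1, 5, 4, 2
d = r₁ − r₂: -1, 2, 0, 0, -1
d²: 1, 4, 0, 0, 1; Σd² = 6
ρ = 1 − 6·6/(5·24) = 1 − 36/120 = 0.700

0.700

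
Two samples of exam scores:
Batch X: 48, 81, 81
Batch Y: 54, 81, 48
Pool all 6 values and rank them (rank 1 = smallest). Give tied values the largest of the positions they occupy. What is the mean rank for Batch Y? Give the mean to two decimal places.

Sorted (ascending): 48, 48, 54, 81, 81, 81
The 2 values of 48 occupy positions 1–2 → each gets rank 2.
The 3 values of 81 occupy positions 4–6 → each gets rank 6.
Batch Y values → pooled ranks: 54→3, 81→6, 48→2
Mean rank = (3 + 6 + 2) / 3 = 3.67

3.67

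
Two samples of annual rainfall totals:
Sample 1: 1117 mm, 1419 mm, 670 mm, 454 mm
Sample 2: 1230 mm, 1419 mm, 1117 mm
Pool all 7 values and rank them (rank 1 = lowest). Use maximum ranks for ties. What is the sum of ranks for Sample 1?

Sorted (ascending): 454, 670, 1117, 1117, 1230, 1419, 1419
The 2 values of 1117 occupy positions 3–4 → each gets rank 4.
The 2 values of 1419 occupy positions 6–7 → each gets rank 7.
Sample 1 values → pooled ranks: 1117→4, 1419→7, 670→2, 454→1
Rank sum = 4 + 7 + 2 + 1 = 14

14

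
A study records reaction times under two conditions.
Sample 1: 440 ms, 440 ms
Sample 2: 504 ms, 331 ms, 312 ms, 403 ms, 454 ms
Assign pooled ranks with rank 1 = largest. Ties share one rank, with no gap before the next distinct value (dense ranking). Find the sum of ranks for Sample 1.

Sorted (descending): 504, 454, 440, 440, 403, 331, 312
The 2 values of 440 share dense rank 3.
Remaining distinct values take the next consecutive integers.
Sample 1 values → pooled ranks: 440→3, 440→3
Rank sum = 3 + 3 = 6

6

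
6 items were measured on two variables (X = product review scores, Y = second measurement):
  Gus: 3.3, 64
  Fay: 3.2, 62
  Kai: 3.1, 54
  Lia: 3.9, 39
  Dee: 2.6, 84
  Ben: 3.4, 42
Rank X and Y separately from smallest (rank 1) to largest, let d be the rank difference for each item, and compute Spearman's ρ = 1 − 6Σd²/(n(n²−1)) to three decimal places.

Ranks of variable 1: 4, 3, 2, 6, 1, 5
Ranks of variable 2: 5, 4, 3, 1, 6, 2
d = r₁ − r₂: -1, -1, -1, 5, -5, 3
d²: 1, 1, 1, 25, 25, 9; Σd² = 62
ρ = 1 − 6·62/(6·35) = 1 − 372/210 = -0.771

-0.771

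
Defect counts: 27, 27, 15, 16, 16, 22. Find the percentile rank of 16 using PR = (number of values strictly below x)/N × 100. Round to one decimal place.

16.7

N = 6.
Strictly below 16: 1. Equal to 16: 2.
PR = 1/6 × 100 = 16.7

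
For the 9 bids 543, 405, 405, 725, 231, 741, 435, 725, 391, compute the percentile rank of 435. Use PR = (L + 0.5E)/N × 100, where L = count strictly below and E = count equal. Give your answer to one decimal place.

50.0

N = 9.
Strictly below 435: 4. Equal to 435: 1.
PR = (4 + 0.5·1)/9 × 100 = 50.0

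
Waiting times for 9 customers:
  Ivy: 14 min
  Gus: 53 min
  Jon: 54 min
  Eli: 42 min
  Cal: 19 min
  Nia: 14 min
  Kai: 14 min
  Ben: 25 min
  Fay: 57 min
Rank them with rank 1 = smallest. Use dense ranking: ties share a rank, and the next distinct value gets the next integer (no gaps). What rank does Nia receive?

1

Sorted (ascending): 14, 14, 14, 19, 25, 42, 53, 54, 57
The 3 values of 14 share dense rank 1.
Remaining distinct values take the next consecutive integers.
Nia has value 14 min → rank 1.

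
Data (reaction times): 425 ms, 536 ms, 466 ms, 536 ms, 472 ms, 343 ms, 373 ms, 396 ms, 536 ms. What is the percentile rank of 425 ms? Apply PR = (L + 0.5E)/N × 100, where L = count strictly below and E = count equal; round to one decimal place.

N = 9.
Strictly below 425: 3. Equal to 425: 1.
PR = (3 + 0.5·1)/9 × 100 = 38.9

38.9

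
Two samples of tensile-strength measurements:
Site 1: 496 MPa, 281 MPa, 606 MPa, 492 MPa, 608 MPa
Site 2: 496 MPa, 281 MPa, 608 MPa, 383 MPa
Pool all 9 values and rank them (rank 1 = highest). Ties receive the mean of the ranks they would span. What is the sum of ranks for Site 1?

Sorted (descending): 608, 608, 606, 496, 496, 492, 383, 281, 281
The 2 values of 608 occupy positions 1–2 → average rank (1+2)/2 = 1.5.
The 2 values of 496 occupy positions 4–5 → average rank (4+5)/2 = 4.5.
The 2 values of 281 occupy positions 8–9 → average rank (8+9)/2 = 8.5.
Site 1 values → pooled ranks: 496→4.5, 281→8.5, 606→3, 492→6, 608→1.5
Rank sum = 4.5 + 8.5 + 3 + 6 + 1.5 = 23.5

23.5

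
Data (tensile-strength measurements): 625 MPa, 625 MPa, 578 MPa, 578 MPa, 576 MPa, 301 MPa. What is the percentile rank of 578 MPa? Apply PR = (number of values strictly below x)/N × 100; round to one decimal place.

33.3

N = 6.
Strictly below 578: 2. Equal to 578: 2.
PR = 2/6 × 100 = 33.3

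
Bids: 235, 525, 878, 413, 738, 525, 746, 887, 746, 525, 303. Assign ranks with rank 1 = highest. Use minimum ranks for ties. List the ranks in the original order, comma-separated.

Sorted (descending): 887, 878, 746, 746, 738, 525, 525, 525, 413, 303, 235
The 2 values of 746 occupy positions 3–4 → each gets rank 3.
The 3 values of 525 occupy positions 6–8 → each gets rank 6.

11, 6, 2, 9, 5, 6, 3, 1, 3, 6, 10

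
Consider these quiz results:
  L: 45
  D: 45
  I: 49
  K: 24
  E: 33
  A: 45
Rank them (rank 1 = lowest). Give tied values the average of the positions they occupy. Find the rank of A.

4

Sorted (ascending): 24, 33, 45, 45, 45, 49
The 3 values of 45 occupy positions 3–5 → average rank 4.
A has value 45 → rank 4.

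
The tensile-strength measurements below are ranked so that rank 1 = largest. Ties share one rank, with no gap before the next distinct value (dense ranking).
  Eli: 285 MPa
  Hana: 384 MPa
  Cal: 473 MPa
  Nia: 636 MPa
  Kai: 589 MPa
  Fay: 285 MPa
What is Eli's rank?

5

Sorted (descending): 636, 589, 473, 384, 285, 285
The 2 values of 285 share dense rank 5.
Remaining distinct values take the next consecutive integers.
Eli has value 285 MPa → rank 5.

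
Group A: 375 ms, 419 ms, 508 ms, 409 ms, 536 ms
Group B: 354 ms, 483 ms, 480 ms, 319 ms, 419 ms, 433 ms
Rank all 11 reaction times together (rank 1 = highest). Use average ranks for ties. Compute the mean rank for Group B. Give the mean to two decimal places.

6.58

Sorted (descending): 536, 508, 483, 480, 433, 419, 419, 409, 375, 354, 319
The 2 values of 419 occupy positions 6–7 → average rank (6+7)/2 = 6.5.
Group B values → pooled ranks: 354→10, 483→3, 480→4, 319→11, 419→6.5, 433→5
Mean rank = (10 + 3 + 4 + 11 + 6.5 + 5) / 6 = 6.58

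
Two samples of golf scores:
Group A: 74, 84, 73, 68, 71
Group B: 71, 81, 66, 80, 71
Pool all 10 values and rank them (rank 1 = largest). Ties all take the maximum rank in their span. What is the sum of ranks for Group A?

27

Sorted (descending): 84, 81, 80, 74, 73, 71, 71, 71, 68, 66
The 3 values of 71 occupy positions 6–8 → each gets rank 8.
Group A values → pooled ranks: 74→4, 84→1, 73→5, 68→9, 71→8
Rank sum = 4 + 1 + 5 + 9 + 8 = 27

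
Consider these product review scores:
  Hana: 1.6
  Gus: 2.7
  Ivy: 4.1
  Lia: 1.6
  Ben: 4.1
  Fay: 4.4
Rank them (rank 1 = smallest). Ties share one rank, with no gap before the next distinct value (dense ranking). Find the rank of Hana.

1

Sorted (ascending): 1.6, 1.6, 2.7, 4.1, 4.1, 4.4
The 2 values of 1.6 share dense rank 1.
The 2 values of 4.1 share dense rank 3.
Remaining distinct values take the next consecutive integers.
Hana has value 1.6 → rank 1.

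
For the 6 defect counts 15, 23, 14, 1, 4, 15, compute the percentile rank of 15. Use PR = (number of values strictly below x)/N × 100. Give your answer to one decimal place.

50.0

N = 6.
Strictly below 15: 3. Equal to 15: 2.
PR = 3/6 × 100 = 50.0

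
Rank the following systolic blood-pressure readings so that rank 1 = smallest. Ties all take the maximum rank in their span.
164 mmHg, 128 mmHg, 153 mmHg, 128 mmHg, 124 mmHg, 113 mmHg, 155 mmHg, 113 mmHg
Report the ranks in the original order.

8, 5, 6, 5, 3, 2, 7, 2

Sorted (ascending): 113, 113, 124, 128, 128, 153, 155, 164
The 2 values of 113 occupy positions 1–2 → each gets rank 2.
The 2 values of 128 occupy positions 4–5 → each gets rank 5.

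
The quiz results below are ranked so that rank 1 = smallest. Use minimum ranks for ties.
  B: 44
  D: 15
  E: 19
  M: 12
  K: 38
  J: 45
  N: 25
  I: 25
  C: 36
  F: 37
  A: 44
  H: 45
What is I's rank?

Sorted (ascending): 12, 15, 19, 25, 25, 36, 37, 38, 44, 44, 45, 45
The 2 values of 25 occupy positions 4–5 → each gets rank 4.
The 2 values of 44 occupy positions 9–10 → each gets rank 9.
The 2 values of 45 occupy positions 11–12 → each gets rank 11.
I has value 25 → rank 4.

4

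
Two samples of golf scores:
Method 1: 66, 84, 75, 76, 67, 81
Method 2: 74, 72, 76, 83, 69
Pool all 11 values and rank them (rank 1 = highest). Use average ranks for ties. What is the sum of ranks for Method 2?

30.5

Sorted (descending): 84, 83, 81, 76, 76, 75, 74, 72, 69, 67, 66
The 2 values of 76 occupy positions 4–5 → average rank (4+5)/2 = 4.5.
Method 2 values → pooled ranks: 74→7, 72→8, 76→4.5, 83→2, 69→9
Rank sum = 7 + 8 + 4.5 + 2 + 9 = 30.5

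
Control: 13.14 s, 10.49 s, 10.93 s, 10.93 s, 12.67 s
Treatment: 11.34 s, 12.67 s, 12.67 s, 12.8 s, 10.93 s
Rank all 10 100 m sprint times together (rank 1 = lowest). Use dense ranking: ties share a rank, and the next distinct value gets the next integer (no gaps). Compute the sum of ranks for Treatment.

18

Sorted (ascending): 10.49, 10.93, 10.93, 10.93, 11.34, 12.67, 12.67, 12.67, 12.8, 13.14
The 3 values of 10.93 share dense rank 2.
The 3 values of 12.67 share dense rank 4.
Remaining distinct values take the next consecutive integers.
Treatment values → pooled ranks: 11.34→3, 12.67→4, 12.67→4, 12.8→5, 10.93→2
Rank sum = 3 + 4 + 4 + 5 + 2 = 18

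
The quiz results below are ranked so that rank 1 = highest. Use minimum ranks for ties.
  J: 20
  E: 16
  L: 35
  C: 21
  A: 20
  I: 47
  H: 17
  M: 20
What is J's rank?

Sorted (descending): 47, 35, 21, 20, 20, 20, 17, 16
The 3 values of 20 occupy positions 4–6 → each gets rank 4.
J has value 20 → rank 4.

4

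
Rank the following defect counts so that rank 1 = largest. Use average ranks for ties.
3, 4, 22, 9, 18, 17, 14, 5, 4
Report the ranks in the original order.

Sorted (descending): 22, 18, 17, 14, 9, 5, 4, 4, 3
The 2 values of 4 occupy positions 7–8 → average rank (7+8)/2 = 7.5.

9, 7.5, 1, 5, 2, 3, 4, 6, 7.5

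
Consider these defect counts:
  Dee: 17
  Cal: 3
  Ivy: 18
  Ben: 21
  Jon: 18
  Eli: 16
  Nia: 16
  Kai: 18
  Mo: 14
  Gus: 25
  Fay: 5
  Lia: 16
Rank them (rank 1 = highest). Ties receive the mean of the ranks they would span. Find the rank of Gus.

1

Sorted (descending): 25, 21, 18, 18, 18, 17, 16, 16, 16, 14, 5, 3
The 3 values of 18 occupy positions 3–5 → average rank 4.
The 3 values of 16 occupy positions 7–9 → average rank 8.
Gus has value 25 → rank 1.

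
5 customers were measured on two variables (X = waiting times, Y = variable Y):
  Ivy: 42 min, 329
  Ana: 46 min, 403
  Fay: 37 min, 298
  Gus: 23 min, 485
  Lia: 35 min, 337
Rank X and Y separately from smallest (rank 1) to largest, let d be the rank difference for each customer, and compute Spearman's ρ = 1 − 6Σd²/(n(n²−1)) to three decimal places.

Ranks of variable 1: 4, 5, 3, 1, 2
Ranks of variable 2: 2, 4, 1, 5, 3
d = r₁ − r₂: 2, 1, 2, -4, -1
d²: 4, 1, 4, 16, 1; Σd² = 26
ρ = 1 − 6·26/(5·24) = 1 − 156/120 = -0.300

-0.300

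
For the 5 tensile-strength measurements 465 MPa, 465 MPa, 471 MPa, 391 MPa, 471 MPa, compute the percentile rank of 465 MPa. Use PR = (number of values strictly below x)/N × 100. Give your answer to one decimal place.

N = 5.
Strictly below 465: 1. Equal to 465: 2.
PR = 1/5 × 100 = 20.0

20.0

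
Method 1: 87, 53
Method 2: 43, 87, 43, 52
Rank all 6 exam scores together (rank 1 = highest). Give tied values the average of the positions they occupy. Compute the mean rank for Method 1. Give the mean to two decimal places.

Sorted (descending): 87, 87, 53, 52, 43, 43
The 2 values of 87 occupy positions 1–2 → average rank (1+2)/2 = 1.5.
The 2 values of 43 occupy positions 5–6 → average rank (5+6)/2 = 5.5.
Method 1 values → pooled ranks: 87→1.5, 53→3
Mean rank = (1.5 + 3) / 2 = 2.25

2.25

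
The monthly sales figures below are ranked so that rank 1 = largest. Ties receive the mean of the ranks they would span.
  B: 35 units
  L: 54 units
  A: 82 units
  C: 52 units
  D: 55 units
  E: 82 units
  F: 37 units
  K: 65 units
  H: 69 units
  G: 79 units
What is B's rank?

Sorted (descending): 82, 82, 79, 69, 65, 55, 54, 52, 37, 35
The 2 values of 82 occupy positions 1–2 → average rank (1+2)/2 = 1.5.
B has value 35 units → rank 10.

10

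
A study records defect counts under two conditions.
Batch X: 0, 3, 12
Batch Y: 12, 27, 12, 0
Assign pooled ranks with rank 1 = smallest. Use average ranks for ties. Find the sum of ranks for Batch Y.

Sorted (ascending): 0, 0, 3, 12, 12, 12, 27
The 2 values of 0 occupy positions 1–2 → average rank (1+2)/2 = 1.5.
The 3 values of 12 occupy positions 4–6 → average rank 5.
Batch Y values → pooled ranks: 12→5, 27→7, 12→5, 0→1.5
Rank sum = 5 + 7 + 5 + 1.5 = 18.5

18.5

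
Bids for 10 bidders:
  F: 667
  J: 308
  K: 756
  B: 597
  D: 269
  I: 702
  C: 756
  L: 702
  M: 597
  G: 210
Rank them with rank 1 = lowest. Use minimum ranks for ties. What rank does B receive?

4

Sorted (ascending): 210, 269, 308, 597, 597, 667, 702, 702, 756, 756
The 2 values of 597 occupy positions 4–5 → each gets rank 4.
The 2 values of 702 occupy positions 7–8 → each gets rank 7.
The 2 values of 756 occupy positions 9–10 → each gets rank 9.
B has value 597 → rank 4.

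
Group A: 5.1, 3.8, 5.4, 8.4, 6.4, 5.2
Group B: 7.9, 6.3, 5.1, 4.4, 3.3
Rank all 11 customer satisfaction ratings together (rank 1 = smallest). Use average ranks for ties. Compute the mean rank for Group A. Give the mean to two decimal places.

6.58

Sorted (ascending): 3.3, 3.8, 4.4, 5.1, 5.1, 5.2, 5.4, 6.3, 6.4, 7.9, 8.4
The 2 values of 5.1 occupy positions 4–5 → average rank (4+5)/2 = 4.5.
Group A values → pooled ranks: 5.1→4.5, 3.8→2, 5.4→7, 8.4→11, 6.4→9, 5.2→6
Mean rank = (4.5 + 2 + 7 + 11 + 9 + 6) / 6 = 6.58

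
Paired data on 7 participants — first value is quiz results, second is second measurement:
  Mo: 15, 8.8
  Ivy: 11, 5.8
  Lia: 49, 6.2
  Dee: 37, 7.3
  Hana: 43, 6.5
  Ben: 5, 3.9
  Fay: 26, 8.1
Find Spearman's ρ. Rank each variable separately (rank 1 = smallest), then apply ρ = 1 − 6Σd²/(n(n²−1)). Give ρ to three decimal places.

0.286

Ranks of variable 1: 3, 2, 7, 5, 6, 1, 4
Ranks of variable 2: 7, 2, 3, 5, 4, 1, 6
d = r₁ − r₂: -4, 0, 4, 0, 2, 0, -2
d²: 16, 0, 16, 0, 4, 0, 4; Σd² = 40
ρ = 1 − 6·40/(7·48) = 1 − 240/336 = 0.286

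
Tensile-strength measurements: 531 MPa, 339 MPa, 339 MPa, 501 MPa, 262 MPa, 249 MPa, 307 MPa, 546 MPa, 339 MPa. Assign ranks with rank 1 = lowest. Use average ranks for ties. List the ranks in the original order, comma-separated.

Sorted (ascending): 249, 262, 307, 339, 339, 339, 501, 531, 546
The 3 values of 339 occupy positions 4–6 → average rank 5.

8, 5, 5, 7, 2, 1, 3, 9, 5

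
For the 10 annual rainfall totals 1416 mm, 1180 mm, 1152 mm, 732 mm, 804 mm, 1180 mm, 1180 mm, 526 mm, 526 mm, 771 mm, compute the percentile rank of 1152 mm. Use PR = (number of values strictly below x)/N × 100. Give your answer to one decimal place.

50.0

N = 10.
Strictly below 1152: 5. Equal to 1152: 1.
PR = 5/10 × 100 = 50.0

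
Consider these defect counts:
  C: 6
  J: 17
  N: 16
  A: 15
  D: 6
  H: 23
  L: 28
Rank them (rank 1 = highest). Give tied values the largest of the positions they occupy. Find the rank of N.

4

Sorted (descending): 28, 23, 17, 16, 15, 6, 6
The 2 values of 6 occupy positions 6–7 → each gets rank 7.
N has value 16 → rank 4.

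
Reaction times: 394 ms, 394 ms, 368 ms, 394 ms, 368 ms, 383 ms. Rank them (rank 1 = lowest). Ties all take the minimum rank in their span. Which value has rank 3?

383

Sorted (ascending): 368, 368, 383, 394, 394, 394
The 2 values of 368 occupy positions 1–2 → each gets rank 1.
The 3 values of 394 occupy positions 4–6 → each gets rank 4.
Rank 3 → value 383.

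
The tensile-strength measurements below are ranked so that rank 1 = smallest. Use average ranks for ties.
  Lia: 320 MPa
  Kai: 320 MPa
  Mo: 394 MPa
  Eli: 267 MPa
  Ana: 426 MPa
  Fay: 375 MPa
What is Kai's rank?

Sorted (ascending): 267, 320, 320, 375, 394, 426
The 2 values of 320 occupy positions 2–3 → average rank (2+3)/2 = 2.5.
Kai has value 320 MPa → rank 2.5.

2.5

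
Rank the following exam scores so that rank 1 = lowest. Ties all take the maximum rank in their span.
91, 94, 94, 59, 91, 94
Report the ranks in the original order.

3, 6, 6, 1, 3, 6

Sorted (ascending): 59, 91, 91, 94, 94, 94
The 2 values of 91 occupy positions 2–3 → each gets rank 3.
The 3 values of 94 occupy positions 4–6 → each gets rank 6.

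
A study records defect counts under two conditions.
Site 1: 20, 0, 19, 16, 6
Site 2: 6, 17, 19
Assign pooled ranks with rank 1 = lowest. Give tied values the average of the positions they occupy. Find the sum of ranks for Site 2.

14

Sorted (ascending): 0, 6, 6, 16, 17, 19, 19, 20
The 2 values of 6 occupy positions 2–3 → average rank (2+3)/2 = 2.5.
The 2 values of 19 occupy positions 6–7 → average rank (6+7)/2 = 6.5.
Site 2 values → pooled ranks: 6→2.5, 17→5, 19→6.5
Rank sum = 2.5 + 5 + 6.5 = 14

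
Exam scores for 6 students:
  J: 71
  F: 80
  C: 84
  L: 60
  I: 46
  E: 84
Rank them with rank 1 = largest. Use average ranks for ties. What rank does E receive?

Sorted (descending): 84, 84, 80, 71, 60, 46
The 2 values of 84 occupy positions 1–2 → average rank (1+2)/2 = 1.5.
E has value 84 → rank 1.5.

1.5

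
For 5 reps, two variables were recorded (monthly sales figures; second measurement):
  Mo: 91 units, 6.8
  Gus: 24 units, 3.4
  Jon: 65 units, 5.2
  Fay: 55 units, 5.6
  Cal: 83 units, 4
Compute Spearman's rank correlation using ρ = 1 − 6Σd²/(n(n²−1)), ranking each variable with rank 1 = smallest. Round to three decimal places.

Ranks of variable 1: 5, 1, 3, 2, 4
Ranks of variable 2: 5, 1, 3, 4, 2
d = r₁ − r₂: 0, 0, 0, -2, 2
d²: 0, 0, 0, 4, 4; Σd² = 8
ρ = 1 − 6·8/(5·24) = 1 − 48/120 = 0.600

0.600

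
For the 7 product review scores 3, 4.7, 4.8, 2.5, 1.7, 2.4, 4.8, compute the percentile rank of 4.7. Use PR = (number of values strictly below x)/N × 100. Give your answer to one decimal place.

N = 7.
Strictly below 4.7: 4. Equal to 4.7: 1.
PR = 4/7 × 100 = 57.1

57.1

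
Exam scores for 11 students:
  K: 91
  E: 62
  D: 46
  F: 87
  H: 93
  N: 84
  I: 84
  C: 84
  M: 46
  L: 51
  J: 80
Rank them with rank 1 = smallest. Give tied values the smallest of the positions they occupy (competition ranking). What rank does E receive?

Sorted (ascending): 46, 46, 51, 62, 80, 84, 84, 84, 87, 91, 93
The 2 values of 46 occupy positions 1–2 → each gets rank 1.
The 3 values of 84 occupy positions 6–8 → each gets rank 6.
E has value 62 → rank 4.

4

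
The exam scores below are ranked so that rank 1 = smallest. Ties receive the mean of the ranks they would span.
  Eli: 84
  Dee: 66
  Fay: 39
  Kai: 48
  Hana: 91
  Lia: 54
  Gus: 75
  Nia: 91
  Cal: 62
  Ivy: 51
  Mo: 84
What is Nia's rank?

Sorted (ascending): 39, 48, 51, 54, 62, 66, 75, 84, 84, 91, 91
The 2 values of 84 occupy positions 8–9 → average rank (8+9)/2 = 8.5.
The 2 values of 91 occupy positions 10–11 → average rank (10+11)/2 = 10.5.
Nia has value 91 → rank 10.5.

10.5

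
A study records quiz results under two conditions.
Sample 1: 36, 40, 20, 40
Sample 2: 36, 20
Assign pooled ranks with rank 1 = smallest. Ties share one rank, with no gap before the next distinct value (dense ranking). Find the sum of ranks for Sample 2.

Sorted (ascending): 20, 20, 36, 36, 40, 40
The 2 values of 20 share dense rank 1.
The 2 values of 36 share dense rank 2.
The 2 values of 40 share dense rank 3.
Sample 2 values → pooled ranks: 36→2, 20→1
Rank sum = 2 + 1 = 3

3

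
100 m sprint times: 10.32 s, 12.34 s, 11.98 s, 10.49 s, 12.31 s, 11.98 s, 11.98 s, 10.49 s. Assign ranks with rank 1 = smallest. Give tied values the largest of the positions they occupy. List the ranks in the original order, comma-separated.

Sorted (ascending): 10.32, 10.49, 10.49, 11.98, 11.98, 11.98, 12.31, 12.34
The 2 values of 10.49 occupy positions 2–3 → each gets rank 3.
The 3 values of 11.98 occupy positions 4–6 → each gets rank 6.

1, 8, 6, 3, 7, 6, 6, 3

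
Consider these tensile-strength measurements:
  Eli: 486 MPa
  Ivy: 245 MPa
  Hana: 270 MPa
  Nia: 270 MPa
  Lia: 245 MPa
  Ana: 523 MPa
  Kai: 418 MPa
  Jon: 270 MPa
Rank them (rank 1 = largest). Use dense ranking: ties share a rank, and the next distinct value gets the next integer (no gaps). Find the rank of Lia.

5

Sorted (descending): 523, 486, 418, 270, 270, 270, 245, 245
The 3 values of 270 share dense rank 4.
The 2 values of 245 share dense rank 5.
Remaining distinct values take the next consecutive integers.
Lia has value 245 MPa → rank 5.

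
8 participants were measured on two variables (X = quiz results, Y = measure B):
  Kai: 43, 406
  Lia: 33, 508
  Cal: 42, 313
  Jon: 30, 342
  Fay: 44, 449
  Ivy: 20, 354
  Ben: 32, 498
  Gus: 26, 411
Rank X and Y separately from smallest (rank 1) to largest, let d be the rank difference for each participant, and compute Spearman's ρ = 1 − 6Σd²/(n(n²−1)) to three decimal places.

Ranks of variable 1: 7, 5, 6, 3, 8, 1, 4, 2
Ranks of variable 2: 4, 8, 1, 2, 6, 3, 7, 5
d = r₁ − r₂: 3, -3, 5, 1, 2, -2, -3, -3
d²: 9, 9, 25, 1, 4, 4, 9, 9; Σd² = 70
ρ = 1 − 6·70/(8·63) = 1 − 420/504 = 0.167

0.167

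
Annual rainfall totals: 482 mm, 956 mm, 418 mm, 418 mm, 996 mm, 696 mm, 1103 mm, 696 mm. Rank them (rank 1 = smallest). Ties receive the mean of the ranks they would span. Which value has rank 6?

956

Sorted (ascending): 418, 418, 482, 696, 696, 956, 996, 1103
The 2 values of 418 occupy positions 1–2 → average rank (1+2)/2 = 1.5.
The 2 values of 696 occupy positions 4–5 → average rank (4+5)/2 = 4.5.
Rank 6 → value 956.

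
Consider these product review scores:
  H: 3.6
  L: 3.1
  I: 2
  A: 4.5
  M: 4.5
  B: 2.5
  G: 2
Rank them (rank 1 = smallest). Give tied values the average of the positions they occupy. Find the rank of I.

1.5

Sorted (ascending): 2, 2, 2.5, 3.1, 3.6, 4.5, 4.5
The 2 values of 2 occupy positions 1–2 → average rank (1+2)/2 = 1.5.
The 2 values of 4.5 occupy positions 6–7 → average rank (6+7)/2 = 6.5.
I has value 2 → rank 1.5.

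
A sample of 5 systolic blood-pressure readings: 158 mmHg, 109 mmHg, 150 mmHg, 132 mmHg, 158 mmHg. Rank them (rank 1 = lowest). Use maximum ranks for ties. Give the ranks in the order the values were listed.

5, 1, 3, 2, 5

Sorted (ascending): 109, 132, 150, 158, 158
The 2 values of 158 occupy positions 4–5 → each gets rank 5.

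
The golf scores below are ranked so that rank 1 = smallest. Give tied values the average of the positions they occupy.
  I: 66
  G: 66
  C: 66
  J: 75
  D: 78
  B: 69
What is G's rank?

2

Sorted (ascending): 66, 66, 66, 69, 75, 78
The 3 values of 66 occupy positions 1–3 → average rank 2.
G has value 66 → rank 2.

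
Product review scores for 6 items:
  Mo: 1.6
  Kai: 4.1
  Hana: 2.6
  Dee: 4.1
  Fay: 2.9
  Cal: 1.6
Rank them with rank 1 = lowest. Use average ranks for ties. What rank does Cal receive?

1.5

Sorted (ascending): 1.6, 1.6, 2.6, 2.9, 4.1, 4.1
The 2 values of 1.6 occupy positions 1–2 → average rank (1+2)/2 = 1.5.
The 2 values of 4.1 occupy positions 5–6 → average rank (5+6)/2 = 5.5.
Cal has value 1.6 → rank 1.5.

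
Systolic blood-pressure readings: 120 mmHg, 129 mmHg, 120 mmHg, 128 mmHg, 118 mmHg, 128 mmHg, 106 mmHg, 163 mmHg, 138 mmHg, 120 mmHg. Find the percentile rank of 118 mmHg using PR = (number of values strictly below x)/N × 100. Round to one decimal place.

10.0

N = 10.
Strictly below 118: 1. Equal to 118: 1.
PR = 1/10 × 100 = 10.0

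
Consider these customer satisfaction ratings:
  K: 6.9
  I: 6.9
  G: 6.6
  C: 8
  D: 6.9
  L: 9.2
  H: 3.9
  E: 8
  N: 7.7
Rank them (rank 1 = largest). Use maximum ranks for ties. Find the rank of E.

3

Sorted (descending): 9.2, 8, 8, 7.7, 6.9, 6.9, 6.9, 6.6, 3.9
The 2 values of 8 occupy positions 2–3 → each gets rank 3.
The 3 values of 6.9 occupy positions 5–7 → each gets rank 7.
E has value 8 → rank 3.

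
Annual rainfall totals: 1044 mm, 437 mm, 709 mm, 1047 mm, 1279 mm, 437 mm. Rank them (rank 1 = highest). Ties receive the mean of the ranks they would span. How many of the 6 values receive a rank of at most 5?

4

Sorted (descending): 1279, 1047, 1044, 709, 437, 437
The 2 values of 437 occupy positions 5–6 → average rank (5+6)/2 = 5.5.
Ranks ≤ 5: {1, 2, 3, 4} → 4 values.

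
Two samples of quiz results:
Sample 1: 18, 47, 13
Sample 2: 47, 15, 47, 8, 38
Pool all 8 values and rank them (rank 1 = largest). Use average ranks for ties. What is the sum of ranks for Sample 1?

14

Sorted (descending): 47, 47, 47, 38, 18, 15, 13, 8
The 3 values of 47 occupy positions 1–3 → average rank 2.
Sample 1 values → pooled ranks: 18→5, 47→2, 13→7
Rank sum = 5 + 2 + 7 = 14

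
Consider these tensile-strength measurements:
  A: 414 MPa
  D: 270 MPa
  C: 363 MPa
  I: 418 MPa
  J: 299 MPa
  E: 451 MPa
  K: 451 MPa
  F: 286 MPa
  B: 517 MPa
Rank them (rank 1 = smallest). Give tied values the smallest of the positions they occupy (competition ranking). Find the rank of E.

Sorted (ascending): 270, 286, 299, 363, 414, 418, 451, 451, 517
The 2 values of 451 occupy positions 7–8 → each gets rank 7.
E has value 451 MPa → rank 7.

7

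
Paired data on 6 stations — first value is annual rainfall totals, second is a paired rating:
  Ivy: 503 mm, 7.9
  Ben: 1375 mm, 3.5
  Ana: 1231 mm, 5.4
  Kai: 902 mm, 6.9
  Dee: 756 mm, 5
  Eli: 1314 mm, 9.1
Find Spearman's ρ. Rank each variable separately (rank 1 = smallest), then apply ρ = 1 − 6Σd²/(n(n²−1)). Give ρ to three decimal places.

Ranks of variable 1: 1, 6, 4, 3, 2, 5
Ranks of variable 2: 5, 1, 3, 4, 2, 6
d = r₁ − r₂: -4, 5, 1, -1, 0, -1
d²: 16, 25, 1, 1, 0, 1; Σd² = 44
ρ = 1 − 6·44/(6·35) = 1 − 264/210 = -0.257

-0.257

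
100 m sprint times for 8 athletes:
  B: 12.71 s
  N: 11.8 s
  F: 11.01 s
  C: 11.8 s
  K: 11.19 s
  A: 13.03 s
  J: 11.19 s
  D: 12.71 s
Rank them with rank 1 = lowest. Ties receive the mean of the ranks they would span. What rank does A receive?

8

Sorted (ascending): 11.01, 11.19, 11.19, 11.8, 11.8, 12.71, 12.71, 13.03
The 2 values of 11.19 occupy positions 2–3 → average rank (2+3)/2 = 2.5.
The 2 values of 11.8 occupy positions 4–5 → average rank (4+5)/2 = 4.5.
The 2 values of 12.71 occupy positions 6–7 → average rank (6+7)/2 = 6.5.
A has value 13.03 s → rank 8.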